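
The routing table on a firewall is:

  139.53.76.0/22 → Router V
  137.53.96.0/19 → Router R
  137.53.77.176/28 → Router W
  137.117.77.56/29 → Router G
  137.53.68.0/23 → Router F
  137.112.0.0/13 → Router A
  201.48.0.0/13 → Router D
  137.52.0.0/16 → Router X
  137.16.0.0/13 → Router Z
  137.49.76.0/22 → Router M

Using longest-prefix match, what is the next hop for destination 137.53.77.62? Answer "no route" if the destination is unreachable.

No entry's prefix contains 137.53.77.62; there is no default route.

no route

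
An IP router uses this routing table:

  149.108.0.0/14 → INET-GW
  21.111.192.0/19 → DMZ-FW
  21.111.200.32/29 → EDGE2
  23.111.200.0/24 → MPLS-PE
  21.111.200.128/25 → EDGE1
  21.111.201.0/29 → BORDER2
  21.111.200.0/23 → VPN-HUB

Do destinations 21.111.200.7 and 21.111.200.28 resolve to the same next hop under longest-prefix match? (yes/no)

21.111.200.7: longest match 21.111.200.0/23 -> VPN-HUB
21.111.200.28: longest match 21.111.200.0/23 -> VPN-HUB

yes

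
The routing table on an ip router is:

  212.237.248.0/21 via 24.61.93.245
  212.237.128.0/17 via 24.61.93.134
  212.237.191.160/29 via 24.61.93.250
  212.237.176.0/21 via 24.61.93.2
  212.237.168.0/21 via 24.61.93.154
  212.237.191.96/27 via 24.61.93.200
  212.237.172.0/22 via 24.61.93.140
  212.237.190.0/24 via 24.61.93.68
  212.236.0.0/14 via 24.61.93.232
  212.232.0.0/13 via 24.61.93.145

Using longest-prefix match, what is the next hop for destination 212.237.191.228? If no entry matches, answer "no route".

Routes whose prefix contains 212.237.191.228:
  212.232.0.0/13 (212.232.0.0 - 212.239.255.255) -> 24.61.93.145
  212.236.0.0/14 (212.236.0.0 - 212.239.255.255) -> 24.61.93.232
  212.237.128.0/17 (212.237.128.0 - 212.237.255.255) -> 24.61.93.134
More-specific entries that do NOT match:
  212.237.191.160/29 (212.237.191.160 - 212.237.191.167) does not contain 212.237.191.228
  212.237.191.96/27 (212.237.191.96 - 212.237.191.127) does not contain 212.237.191.228
  212.237.190.0/24 (212.237.190.0 - 212.237.190.255) does not contain 212.237.191.228
  212.237.172.0/22 (212.237.172.0 - 212.237.175.255) does not contain 212.237.191.228
  212.237.248.0/21 (212.237.248.0 - 212.237.255.255) does not contain 212.237.191.228
  212.237.176.0/21 (212.237.176.0 - 212.237.183.255) does not contain 212.237.191.228
  212.237.168.0/21 (212.237.168.0 - 212.237.175.255) does not contain 212.237.191.228
Longest matching prefix is /17 -> next hop 24.61.93.134.

24.61.93.134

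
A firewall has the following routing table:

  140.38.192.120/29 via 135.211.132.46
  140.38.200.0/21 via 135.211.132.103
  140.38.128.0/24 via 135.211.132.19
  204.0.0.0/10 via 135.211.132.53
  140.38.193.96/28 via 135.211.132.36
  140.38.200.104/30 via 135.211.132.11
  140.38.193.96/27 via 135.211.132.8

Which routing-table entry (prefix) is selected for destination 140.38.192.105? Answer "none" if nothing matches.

140.38.192.105 is outside every listed prefix and there is no default route.

none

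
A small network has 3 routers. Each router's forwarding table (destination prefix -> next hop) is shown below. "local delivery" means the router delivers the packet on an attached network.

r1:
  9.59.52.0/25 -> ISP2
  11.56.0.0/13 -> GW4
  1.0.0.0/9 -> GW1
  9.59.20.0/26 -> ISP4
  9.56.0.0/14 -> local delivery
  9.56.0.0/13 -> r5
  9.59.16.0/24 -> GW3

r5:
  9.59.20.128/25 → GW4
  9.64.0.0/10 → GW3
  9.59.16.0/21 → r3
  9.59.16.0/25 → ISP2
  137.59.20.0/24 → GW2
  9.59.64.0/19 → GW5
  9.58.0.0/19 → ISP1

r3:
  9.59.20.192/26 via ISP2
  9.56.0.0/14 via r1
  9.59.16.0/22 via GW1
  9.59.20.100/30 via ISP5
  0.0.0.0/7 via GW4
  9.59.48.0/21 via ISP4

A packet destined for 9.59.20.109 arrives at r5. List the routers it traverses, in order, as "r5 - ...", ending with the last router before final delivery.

r5 - r3 - r1

At r5: longest match for 9.59.20.109 is 9.59.16.0/21 -> r3
At r3: longest match for 9.59.20.109 is 9.56.0.0/14 -> r1
At r1: longest match for 9.59.20.109 is 9.56.0.0/14 -> local delivery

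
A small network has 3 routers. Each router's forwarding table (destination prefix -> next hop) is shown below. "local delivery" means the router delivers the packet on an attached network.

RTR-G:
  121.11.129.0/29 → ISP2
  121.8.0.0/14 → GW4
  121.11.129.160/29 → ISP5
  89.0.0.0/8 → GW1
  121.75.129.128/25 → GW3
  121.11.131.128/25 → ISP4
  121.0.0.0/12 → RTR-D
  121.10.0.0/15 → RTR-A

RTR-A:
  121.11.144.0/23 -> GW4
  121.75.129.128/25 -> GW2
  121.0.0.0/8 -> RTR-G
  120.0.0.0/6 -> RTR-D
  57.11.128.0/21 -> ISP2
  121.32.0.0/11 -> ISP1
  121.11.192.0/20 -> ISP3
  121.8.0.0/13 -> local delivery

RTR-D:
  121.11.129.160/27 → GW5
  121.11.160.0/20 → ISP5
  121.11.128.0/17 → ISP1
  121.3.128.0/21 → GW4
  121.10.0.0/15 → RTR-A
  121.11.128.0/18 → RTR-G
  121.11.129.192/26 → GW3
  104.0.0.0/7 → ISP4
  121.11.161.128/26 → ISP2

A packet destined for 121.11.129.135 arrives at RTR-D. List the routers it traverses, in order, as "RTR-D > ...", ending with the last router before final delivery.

RTR-D > RTR-G > RTR-A

At RTR-D: longest match for 121.11.129.135 is 121.11.128.0/18 -> RTR-G
At RTR-G: longest match for 121.11.129.135 is 121.10.0.0/15 -> RTR-A
At RTR-A: longest match for 121.11.129.135 is 121.8.0.0/13 -> local delivery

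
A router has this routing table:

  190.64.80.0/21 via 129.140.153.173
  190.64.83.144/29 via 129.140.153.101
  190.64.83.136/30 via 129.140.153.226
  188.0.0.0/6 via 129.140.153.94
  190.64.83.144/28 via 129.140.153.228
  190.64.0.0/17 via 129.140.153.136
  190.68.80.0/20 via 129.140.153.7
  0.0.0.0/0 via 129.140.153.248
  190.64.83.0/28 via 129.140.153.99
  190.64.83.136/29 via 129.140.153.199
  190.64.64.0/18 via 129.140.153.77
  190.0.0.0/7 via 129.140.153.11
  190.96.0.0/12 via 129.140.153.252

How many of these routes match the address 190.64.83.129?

Prefixes containing 190.64.83.129:
  0.0.0.0/0 (default, matches everything)
  188.0.0.0/6 (188.0.0.0 - 191.255.255.255)
  190.0.0.0/7 (190.0.0.0 - 191.255.255.255)
  190.64.0.0/17 (190.64.0.0 - 190.64.127.255)
  190.64.64.0/18 (190.64.64.0 - 190.64.127.255)
  190.64.80.0/21 (190.64.80.0 - 190.64.87.255)
Total matching entries: 6.

6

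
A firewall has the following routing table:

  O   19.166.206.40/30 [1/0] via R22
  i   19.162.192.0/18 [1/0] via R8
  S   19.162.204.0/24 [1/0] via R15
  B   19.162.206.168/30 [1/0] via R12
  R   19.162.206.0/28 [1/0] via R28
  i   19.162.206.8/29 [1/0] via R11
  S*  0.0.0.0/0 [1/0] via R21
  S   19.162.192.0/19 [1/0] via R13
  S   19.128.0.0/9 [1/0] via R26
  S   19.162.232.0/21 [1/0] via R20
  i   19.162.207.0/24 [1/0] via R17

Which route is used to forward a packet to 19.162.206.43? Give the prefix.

Entries matching 19.162.206.43:
  0.0.0.0/0 (default, matches everything)
  19.128.0.0/9 (19.128.0.0 - 19.255.255.255)
  19.162.192.0/18 (19.162.192.0 - 19.162.255.255)
  19.162.192.0/19 (19.162.192.0 - 19.162.223.255)
Most specific is 19.162.192.0/19.

19.162.192.0/19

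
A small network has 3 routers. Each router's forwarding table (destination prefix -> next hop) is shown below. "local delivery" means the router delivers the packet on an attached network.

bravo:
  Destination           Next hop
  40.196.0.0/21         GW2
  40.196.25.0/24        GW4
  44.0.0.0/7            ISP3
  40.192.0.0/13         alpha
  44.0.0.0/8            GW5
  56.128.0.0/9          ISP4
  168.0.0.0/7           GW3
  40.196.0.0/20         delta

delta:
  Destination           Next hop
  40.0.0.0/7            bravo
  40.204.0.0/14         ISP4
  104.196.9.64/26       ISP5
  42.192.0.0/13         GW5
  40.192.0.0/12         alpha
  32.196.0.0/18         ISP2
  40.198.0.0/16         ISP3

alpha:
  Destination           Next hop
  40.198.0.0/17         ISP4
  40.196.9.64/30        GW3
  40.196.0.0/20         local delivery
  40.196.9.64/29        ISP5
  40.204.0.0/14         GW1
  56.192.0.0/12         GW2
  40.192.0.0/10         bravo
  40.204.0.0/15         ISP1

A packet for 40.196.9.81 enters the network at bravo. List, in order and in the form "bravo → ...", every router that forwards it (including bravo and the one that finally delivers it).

At bravo: longest match for 40.196.9.81 is 40.196.0.0/20 -> delta
At delta: longest match for 40.196.9.81 is 40.192.0.0/12 -> alpha
At alpha: longest match for 40.196.9.81 is 40.196.0.0/20 -> local delivery

bravo → delta → alpha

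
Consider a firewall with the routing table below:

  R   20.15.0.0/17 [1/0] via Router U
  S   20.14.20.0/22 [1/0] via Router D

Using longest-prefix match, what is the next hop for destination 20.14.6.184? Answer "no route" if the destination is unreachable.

No entry's prefix contains 20.14.6.184; there is no default route.

no route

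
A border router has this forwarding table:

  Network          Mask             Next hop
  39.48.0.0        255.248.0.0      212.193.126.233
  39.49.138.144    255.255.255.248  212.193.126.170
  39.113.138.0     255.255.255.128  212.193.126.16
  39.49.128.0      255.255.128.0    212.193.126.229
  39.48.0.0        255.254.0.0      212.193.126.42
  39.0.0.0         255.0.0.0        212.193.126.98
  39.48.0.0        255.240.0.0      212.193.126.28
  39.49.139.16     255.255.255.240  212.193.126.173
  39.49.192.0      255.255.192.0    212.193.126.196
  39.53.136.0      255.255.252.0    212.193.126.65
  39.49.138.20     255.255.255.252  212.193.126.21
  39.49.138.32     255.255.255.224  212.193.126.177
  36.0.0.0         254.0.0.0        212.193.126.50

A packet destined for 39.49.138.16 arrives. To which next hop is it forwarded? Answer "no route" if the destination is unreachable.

Routes whose prefix contains 39.49.138.16:
  39.0.0.0/8 (39.0.0.0 - 39.255.255.255) -> 212.193.126.98
  39.48.0.0/12 (39.48.0.0 - 39.63.255.255) -> 212.193.126.28
  39.48.0.0/13 (39.48.0.0 - 39.55.255.255) -> 212.193.126.233
  39.48.0.0/15 (39.48.0.0 - 39.49.255.255) -> 212.193.126.42
  39.49.128.0/17 (39.49.128.0 - 39.49.255.255) -> 212.193.126.229
More-specific entries that do NOT match:
  39.49.138.20/30 (39.49.138.20 - 39.49.138.23) does not contain 39.49.138.16
  39.49.138.144/29 (39.49.138.144 - 39.49.138.151) does not contain 39.49.138.16
  39.49.139.16/28 (39.49.139.16 - 39.49.139.31) does not contain 39.49.138.16
  39.49.138.32/27 (39.49.138.32 - 39.49.138.63) does not contain 39.49.138.16
  39.113.138.0/25 (39.113.138.0 - 39.113.138.127) does not contain 39.49.138.16
  39.53.136.0/22 (39.53.136.0 - 39.53.139.255) does not contain 39.49.138.16
  39.49.192.0/18 (39.49.192.0 - 39.49.255.255) does not contain 39.49.138.16
Longest matching prefix is /17 -> next hop 212.193.126.229.

212.193.126.229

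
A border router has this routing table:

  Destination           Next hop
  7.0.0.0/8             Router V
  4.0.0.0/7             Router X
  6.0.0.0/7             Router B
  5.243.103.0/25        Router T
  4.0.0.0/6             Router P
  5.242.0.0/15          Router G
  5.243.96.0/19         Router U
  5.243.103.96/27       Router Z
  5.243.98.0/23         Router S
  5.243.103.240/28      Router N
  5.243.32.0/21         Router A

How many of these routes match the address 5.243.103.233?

Prefixes containing 5.243.103.233:
  4.0.0.0/6 (4.0.0.0 - 7.255.255.255)
  4.0.0.0/7 (4.0.0.0 - 5.255.255.255)
  5.242.0.0/15 (5.242.0.0 - 5.243.255.255)
  5.243.96.0/19 (5.243.96.0 - 5.243.127.255)
Total matching entries: 4.

4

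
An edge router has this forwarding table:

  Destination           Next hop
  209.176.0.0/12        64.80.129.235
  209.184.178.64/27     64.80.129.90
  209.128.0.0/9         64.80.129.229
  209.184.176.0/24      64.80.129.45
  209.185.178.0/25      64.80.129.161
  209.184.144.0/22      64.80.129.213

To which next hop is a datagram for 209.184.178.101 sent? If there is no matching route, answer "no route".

Routes whose prefix contains 209.184.178.101:
  209.128.0.0/9 (209.128.0.0 - 209.255.255.255) -> 64.80.129.229
  209.176.0.0/12 (209.176.0.0 - 209.191.255.255) -> 64.80.129.235
More-specific entries that do NOT match:
  209.184.178.64/27 (209.184.178.64 - 209.184.178.95) does not contain 209.184.178.101
  209.185.178.0/25 (209.185.178.0 - 209.185.178.127) does not contain 209.184.178.101
  209.184.176.0/24 (209.184.176.0 - 209.184.176.255) does not contain 209.184.178.101
  209.184.144.0/22 (209.184.144.0 - 209.184.147.255) does not contain 209.184.178.101
Longest matching prefix is /12 -> next hop 64.80.129.235.

64.80.129.235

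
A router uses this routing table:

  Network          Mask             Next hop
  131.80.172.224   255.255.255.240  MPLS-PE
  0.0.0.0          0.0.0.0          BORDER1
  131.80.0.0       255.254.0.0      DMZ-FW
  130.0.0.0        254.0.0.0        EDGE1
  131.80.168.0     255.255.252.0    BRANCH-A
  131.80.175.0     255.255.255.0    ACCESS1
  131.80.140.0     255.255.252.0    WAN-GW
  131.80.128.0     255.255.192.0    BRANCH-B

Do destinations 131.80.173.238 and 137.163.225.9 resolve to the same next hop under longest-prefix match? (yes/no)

131.80.173.238: longest match 131.80.128.0/18 -> BRANCH-B
137.163.225.9: longest match 0.0.0.0/0 -> BORDER1

no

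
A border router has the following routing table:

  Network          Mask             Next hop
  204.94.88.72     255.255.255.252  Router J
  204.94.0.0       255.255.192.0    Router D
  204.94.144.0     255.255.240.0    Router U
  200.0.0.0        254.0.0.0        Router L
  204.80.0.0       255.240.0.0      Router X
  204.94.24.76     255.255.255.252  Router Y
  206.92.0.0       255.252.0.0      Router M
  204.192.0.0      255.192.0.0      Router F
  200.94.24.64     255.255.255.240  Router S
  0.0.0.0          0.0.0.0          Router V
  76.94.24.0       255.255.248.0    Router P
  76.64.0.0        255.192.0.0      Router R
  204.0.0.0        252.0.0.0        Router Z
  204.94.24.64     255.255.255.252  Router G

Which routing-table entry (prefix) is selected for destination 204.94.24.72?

Entries matching 204.94.24.72:
  0.0.0.0/0 (default, matches everything)
  204.0.0.0/6 (204.0.0.0 - 207.255.255.255)
  204.80.0.0/12 (204.80.0.0 - 204.95.255.255)
  204.94.0.0/18 (204.94.0.0 - 204.94.63.255)
Most specific is 204.94.0.0/18.

204.94.0.0/18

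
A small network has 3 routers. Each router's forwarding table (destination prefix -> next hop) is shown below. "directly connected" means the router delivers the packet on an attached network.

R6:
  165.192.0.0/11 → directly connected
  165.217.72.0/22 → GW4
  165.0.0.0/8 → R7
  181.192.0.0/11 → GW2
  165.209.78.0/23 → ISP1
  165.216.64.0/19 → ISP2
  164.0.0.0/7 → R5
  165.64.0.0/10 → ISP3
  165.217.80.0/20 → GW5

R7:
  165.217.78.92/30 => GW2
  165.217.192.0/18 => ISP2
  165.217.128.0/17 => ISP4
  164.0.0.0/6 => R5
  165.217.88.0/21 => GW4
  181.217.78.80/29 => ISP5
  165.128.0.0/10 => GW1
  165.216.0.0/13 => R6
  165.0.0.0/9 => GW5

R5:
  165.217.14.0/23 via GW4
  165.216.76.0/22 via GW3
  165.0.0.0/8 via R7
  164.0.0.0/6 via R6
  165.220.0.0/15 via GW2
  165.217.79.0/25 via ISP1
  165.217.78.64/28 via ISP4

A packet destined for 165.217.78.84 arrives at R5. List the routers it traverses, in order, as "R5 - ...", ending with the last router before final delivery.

At R5: longest match for 165.217.78.84 is 165.0.0.0/8 -> R7
At R7: longest match for 165.217.78.84 is 165.216.0.0/13 -> R6
At R6: longest match for 165.217.78.84 is 165.192.0.0/11 -> directly connected

R5 - R7 - R6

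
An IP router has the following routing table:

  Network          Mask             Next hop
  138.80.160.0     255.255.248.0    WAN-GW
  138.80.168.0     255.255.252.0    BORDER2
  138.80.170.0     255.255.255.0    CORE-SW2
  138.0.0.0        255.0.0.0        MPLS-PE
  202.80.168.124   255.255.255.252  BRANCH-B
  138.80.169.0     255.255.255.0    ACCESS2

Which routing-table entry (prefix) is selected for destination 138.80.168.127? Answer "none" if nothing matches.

138.80.168.0/22

Entries matching 138.80.168.127:
  138.0.0.0/8 (138.0.0.0 - 138.255.255.255)
  138.80.168.0/22 (138.80.168.0 - 138.80.171.255)
Most specific is 138.80.168.0/22.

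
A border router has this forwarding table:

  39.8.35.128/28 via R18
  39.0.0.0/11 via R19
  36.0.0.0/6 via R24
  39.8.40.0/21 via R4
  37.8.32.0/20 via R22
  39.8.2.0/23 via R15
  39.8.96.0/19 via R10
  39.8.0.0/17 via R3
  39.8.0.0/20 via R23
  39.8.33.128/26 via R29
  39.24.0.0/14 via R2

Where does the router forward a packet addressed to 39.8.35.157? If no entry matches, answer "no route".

R3

Routes whose prefix contains 39.8.35.157:
  36.0.0.0/6 (36.0.0.0 - 39.255.255.255) -> R24
  39.0.0.0/11 (39.0.0.0 - 39.31.255.255) -> R19
  39.8.0.0/17 (39.8.0.0 - 39.8.127.255) -> R3
More-specific entries that do NOT match:
  39.8.35.128/28 (39.8.35.128 - 39.8.35.143) does not contain 39.8.35.157
  39.8.33.128/26 (39.8.33.128 - 39.8.33.191) does not contain 39.8.35.157
  39.8.2.0/23 (39.8.2.0 - 39.8.3.255) does not contain 39.8.35.157
  39.8.40.0/21 (39.8.40.0 - 39.8.47.255) does not contain 39.8.35.157
  37.8.32.0/20 (37.8.32.0 - 37.8.47.255) does not contain 39.8.35.157
  39.8.0.0/20 (39.8.0.0 - 39.8.15.255) does not contain 39.8.35.157
  39.8.96.0/19 (39.8.96.0 - 39.8.127.255) does not contain 39.8.35.157
Longest matching prefix is /17 -> next hop R3.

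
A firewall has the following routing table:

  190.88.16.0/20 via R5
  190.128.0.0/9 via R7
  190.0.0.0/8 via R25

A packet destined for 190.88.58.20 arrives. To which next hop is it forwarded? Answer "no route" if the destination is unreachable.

Routes whose prefix contains 190.88.58.20:
  190.0.0.0/8 (190.0.0.0 - 190.255.255.255) -> R25
More-specific entries that do NOT match:
  190.88.16.0/20 (190.88.16.0 - 190.88.31.255) does not contain 190.88.58.20
  190.128.0.0/9 (190.128.0.0 - 190.255.255.255) does not contain 190.88.58.20
Longest matching prefix is /8 -> next hop R25.

R25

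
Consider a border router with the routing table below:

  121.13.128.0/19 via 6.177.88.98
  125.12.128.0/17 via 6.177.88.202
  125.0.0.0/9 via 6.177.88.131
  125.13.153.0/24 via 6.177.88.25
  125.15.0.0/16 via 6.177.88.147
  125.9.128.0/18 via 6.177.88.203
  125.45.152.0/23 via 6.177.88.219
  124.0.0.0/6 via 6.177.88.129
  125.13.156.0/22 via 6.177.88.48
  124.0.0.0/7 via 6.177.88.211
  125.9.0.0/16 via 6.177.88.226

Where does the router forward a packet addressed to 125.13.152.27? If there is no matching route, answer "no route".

Routes whose prefix contains 125.13.152.27:
  124.0.0.0/6 (124.0.0.0 - 127.255.255.255) -> 6.177.88.129
  124.0.0.0/7 (124.0.0.0 - 125.255.255.255) -> 6.177.88.211
  125.0.0.0/9 (125.0.0.0 - 125.127.255.255) -> 6.177.88.131
More-specific entries that do NOT match:
  125.13.153.0/24 (125.13.153.0 - 125.13.153.255) does not contain 125.13.152.27
  125.45.152.0/23 (125.45.152.0 - 125.45.153.255) does not contain 125.13.152.27
  125.13.156.0/22 (125.13.156.0 - 125.13.159.255) does not contain 125.13.152.27
  121.13.128.0/19 (121.13.128.0 - 121.13.159.255) does not contain 125.13.152.27
  125.9.128.0/18 (125.9.128.0 - 125.9.191.255) does not contain 125.13.152.27
  125.12.128.0/17 (125.12.128.0 - 125.12.255.255) does not contain 125.13.152.27
  125.15.0.0/16 (125.15.0.0 - 125.15.255.255) does not contain 125.13.152.27
  125.9.0.0/16 (125.9.0.0 - 125.9.255.255) does not contain 125.13.152.27
Longest matching prefix is /9 -> next hop 6.177.88.131.

6.177.88.131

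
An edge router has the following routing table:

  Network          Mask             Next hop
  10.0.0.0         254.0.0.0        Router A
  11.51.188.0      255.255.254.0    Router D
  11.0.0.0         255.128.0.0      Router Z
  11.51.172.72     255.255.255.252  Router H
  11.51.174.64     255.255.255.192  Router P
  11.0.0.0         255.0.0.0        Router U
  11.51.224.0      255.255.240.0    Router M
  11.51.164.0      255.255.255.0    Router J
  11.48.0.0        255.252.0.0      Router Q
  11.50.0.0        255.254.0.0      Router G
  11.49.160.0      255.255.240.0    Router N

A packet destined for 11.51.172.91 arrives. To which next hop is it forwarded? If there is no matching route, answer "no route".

Routes whose prefix contains 11.51.172.91:
  10.0.0.0/7 (10.0.0.0 - 11.255.255.255) -> Router A
  11.0.0.0/8 (11.0.0.0 - 11.255.255.255) -> Router U
  11.0.0.0/9 (11.0.0.0 - 11.127.255.255) -> Router Z
  11.48.0.0/14 (11.48.0.0 - 11.51.255.255) -> Router Q
  11.50.0.0/15 (11.50.0.0 - 11.51.255.255) -> Router G
More-specific entries that do NOT match:
  11.51.172.72/30 (11.51.172.72 - 11.51.172.75) does not contain 11.51.172.91
  11.51.174.64/26 (11.51.174.64 - 11.51.174.127) does not contain 11.51.172.91
  11.51.164.0/24 (11.51.164.0 - 11.51.164.255) does not contain 11.51.172.91
  11.51.188.0/23 (11.51.188.0 - 11.51.189.255) does not contain 11.51.172.91
  11.51.224.0/20 (11.51.224.0 - 11.51.239.255) does not contain 11.51.172.91
  11.49.160.0/20 (11.49.160.0 - 11.49.175.255) does not contain 11.51.172.91
Longest matching prefix is /15 -> next hop Router G.

Router G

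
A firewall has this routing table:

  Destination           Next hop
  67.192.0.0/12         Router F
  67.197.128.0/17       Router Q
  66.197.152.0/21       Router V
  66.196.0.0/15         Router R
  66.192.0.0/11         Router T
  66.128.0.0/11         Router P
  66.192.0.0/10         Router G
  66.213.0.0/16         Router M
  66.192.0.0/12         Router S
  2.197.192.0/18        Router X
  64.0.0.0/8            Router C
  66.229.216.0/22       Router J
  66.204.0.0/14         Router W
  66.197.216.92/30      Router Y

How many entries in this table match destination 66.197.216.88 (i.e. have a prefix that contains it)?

4

Prefixes containing 66.197.216.88:
  66.192.0.0/10 (66.192.0.0 - 66.255.255.255)
  66.192.0.0/11 (66.192.0.0 - 66.223.255.255)
  66.192.0.0/12 (66.192.0.0 - 66.207.255.255)
  66.196.0.0/15 (66.196.0.0 - 66.197.255.255)
Total matching entries: 4.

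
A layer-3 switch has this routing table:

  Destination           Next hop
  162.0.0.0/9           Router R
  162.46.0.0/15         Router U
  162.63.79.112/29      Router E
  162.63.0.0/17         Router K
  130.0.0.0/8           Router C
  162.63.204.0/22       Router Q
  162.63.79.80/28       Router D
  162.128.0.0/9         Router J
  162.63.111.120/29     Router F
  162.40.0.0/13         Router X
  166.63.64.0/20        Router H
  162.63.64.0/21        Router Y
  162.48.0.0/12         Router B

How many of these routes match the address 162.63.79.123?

Prefixes containing 162.63.79.123:
  162.0.0.0/9 (162.0.0.0 - 162.127.255.255)
  162.48.0.0/12 (162.48.0.0 - 162.63.255.255)
  162.63.0.0/17 (162.63.0.0 - 162.63.127.255)
Total matching entries: 3.

3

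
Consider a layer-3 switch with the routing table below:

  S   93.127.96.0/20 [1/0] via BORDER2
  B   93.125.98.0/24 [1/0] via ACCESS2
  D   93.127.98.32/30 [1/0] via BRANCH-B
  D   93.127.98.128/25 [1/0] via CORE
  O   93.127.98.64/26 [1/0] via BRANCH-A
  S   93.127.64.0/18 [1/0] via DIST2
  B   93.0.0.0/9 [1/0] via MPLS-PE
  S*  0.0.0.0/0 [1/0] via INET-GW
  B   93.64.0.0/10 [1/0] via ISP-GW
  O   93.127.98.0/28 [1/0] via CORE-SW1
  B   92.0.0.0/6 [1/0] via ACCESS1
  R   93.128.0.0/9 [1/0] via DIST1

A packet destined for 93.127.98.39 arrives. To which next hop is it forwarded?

BORDER2

Routes whose prefix contains 93.127.98.39:
  0.0.0.0/0 (default, matches everything) -> INET-GW
  92.0.0.0/6 (92.0.0.0 - 95.255.255.255) -> ACCESS1
  93.0.0.0/9 (93.0.0.0 - 93.127.255.255) -> MPLS-PE
  93.64.0.0/10 (93.64.0.0 - 93.127.255.255) -> ISP-GW
  93.127.64.0/18 (93.127.64.0 - 93.127.127.255) -> DIST2
  93.127.96.0/20 (93.127.96.0 - 93.127.111.255) -> BORDER2
More-specific entries that do NOT match:
  93.127.98.32/30 (93.127.98.32 - 93.127.98.35) does not contain 93.127.98.39
  93.127.98.0/28 (93.127.98.0 - 93.127.98.15) does not contain 93.127.98.39
  93.127.98.64/26 (93.127.98.64 - 93.127.98.127) does not contain 93.127.98.39
  93.127.98.128/25 (93.127.98.128 - 93.127.98.255) does not contain 93.127.98.39
  93.125.98.0/24 (93.125.98.0 - 93.125.98.255) does not contain 93.127.98.39
Longest matching prefix is /20 -> next hop BORDER2.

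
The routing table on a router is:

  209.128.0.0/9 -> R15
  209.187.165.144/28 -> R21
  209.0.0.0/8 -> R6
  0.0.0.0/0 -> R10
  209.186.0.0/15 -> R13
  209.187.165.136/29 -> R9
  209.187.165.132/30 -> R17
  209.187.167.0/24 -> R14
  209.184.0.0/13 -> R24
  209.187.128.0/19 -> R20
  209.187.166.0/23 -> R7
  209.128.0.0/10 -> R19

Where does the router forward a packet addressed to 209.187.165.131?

Routes whose prefix contains 209.187.165.131:
  0.0.0.0/0 (default, matches everything) -> R10
  209.0.0.0/8 (209.0.0.0 - 209.255.255.255) -> R6
  209.128.0.0/9 (209.128.0.0 - 209.255.255.255) -> R15
  209.128.0.0/10 (209.128.0.0 - 209.191.255.255) -> R19
  209.184.0.0/13 (209.184.0.0 - 209.191.255.255) -> R24
  209.186.0.0/15 (209.186.0.0 - 209.187.255.255) -> R13
More-specific entries that do NOT match:
  209.187.165.132/30 (209.187.165.132 - 209.187.165.135) does not contain 209.187.165.131
  209.187.165.136/29 (209.187.165.136 - 209.187.165.143) does not contain 209.187.165.131
  209.187.165.144/28 (209.187.165.144 - 209.187.165.159) does not contain 209.187.165.131
  209.187.167.0/24 (209.187.167.0 - 209.187.167.255) does not contain 209.187.165.131
  209.187.166.0/23 (209.187.166.0 - 209.187.167.255) does not contain 209.187.165.131
  209.187.128.0/19 (209.187.128.0 - 209.187.159.255) does not contain 209.187.165.131
Longest matching prefix is /15 -> next hop R13.

R13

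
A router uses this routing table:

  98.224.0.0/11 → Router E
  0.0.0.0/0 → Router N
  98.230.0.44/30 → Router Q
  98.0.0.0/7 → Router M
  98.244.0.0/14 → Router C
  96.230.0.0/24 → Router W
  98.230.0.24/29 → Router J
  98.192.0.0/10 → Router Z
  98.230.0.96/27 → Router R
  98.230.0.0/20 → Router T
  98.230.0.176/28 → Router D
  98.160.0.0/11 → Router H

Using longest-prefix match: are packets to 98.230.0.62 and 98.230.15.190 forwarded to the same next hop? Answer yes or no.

98.230.0.62: longest match 98.230.0.0/20 -> Router T
98.230.15.190: longest match 98.230.0.0/20 -> Router T

yes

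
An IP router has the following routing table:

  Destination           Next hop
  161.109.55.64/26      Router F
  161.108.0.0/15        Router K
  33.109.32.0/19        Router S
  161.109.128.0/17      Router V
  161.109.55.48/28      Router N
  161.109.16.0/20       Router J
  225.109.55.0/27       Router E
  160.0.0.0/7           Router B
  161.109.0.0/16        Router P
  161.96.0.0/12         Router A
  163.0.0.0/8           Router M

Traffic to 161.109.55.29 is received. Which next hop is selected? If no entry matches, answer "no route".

Routes whose prefix contains 161.109.55.29:
  160.0.0.0/7 (160.0.0.0 - 161.255.255.255) -> Router B
  161.96.0.0/12 (161.96.0.0 - 161.111.255.255) -> Router A
  161.108.0.0/15 (161.108.0.0 - 161.109.255.255) -> Router K
  161.109.0.0/16 (161.109.0.0 - 161.109.255.255) -> Router P
More-specific entries that do NOT match:
  161.109.55.48/28 (161.109.55.48 - 161.109.55.63) does not contain 161.109.55.29
  225.109.55.0/27 (225.109.55.0 - 225.109.55.31) does not contain 161.109.55.29
  161.109.55.64/26 (161.109.55.64 - 161.109.55.127) does not contain 161.109.55.29
  161.109.16.0/20 (161.109.16.0 - 161.109.31.255) does not contain 161.109.55.29
  33.109.32.0/19 (33.109.32.0 - 33.109.63.255) does not contain 161.109.55.29
  161.109.128.0/17 (161.109.128.0 - 161.109.255.255) does not contain 161.109.55.29
Longest matching prefix is /16 -> next hop Router P.

Router P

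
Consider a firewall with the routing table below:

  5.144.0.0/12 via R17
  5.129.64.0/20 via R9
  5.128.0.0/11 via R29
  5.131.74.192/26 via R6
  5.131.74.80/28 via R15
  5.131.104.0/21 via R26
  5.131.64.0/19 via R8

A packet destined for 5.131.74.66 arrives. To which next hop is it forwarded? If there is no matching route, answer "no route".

Routes whose prefix contains 5.131.74.66:
  5.128.0.0/11 (5.128.0.0 - 5.159.255.255) -> R29
  5.131.64.0/19 (5.131.64.0 - 5.131.95.255) -> R8
More-specific entries that do NOT match:
  5.131.74.80/28 (5.131.74.80 - 5.131.74.95) does not contain 5.131.74.66
  5.131.74.192/26 (5.131.74.192 - 5.131.74.255) does not contain 5.131.74.66
  5.131.104.0/21 (5.131.104.0 - 5.131.111.255) does not contain 5.131.74.66
  5.129.64.0/20 (5.129.64.0 - 5.129.79.255) does not contain 5.131.74.66
Longest matching prefix is /19 -> next hop R8.

R8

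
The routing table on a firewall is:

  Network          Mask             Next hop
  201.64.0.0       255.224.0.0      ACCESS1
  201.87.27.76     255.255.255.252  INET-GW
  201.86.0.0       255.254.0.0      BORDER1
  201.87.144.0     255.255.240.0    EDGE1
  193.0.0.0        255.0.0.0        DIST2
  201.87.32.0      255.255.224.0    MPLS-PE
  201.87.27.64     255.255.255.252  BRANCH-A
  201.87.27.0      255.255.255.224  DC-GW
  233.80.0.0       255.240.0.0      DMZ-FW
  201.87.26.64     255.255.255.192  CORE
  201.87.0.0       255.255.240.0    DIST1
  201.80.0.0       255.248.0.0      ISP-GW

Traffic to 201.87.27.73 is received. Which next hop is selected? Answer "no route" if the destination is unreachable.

Routes whose prefix contains 201.87.27.73:
  201.64.0.0/11 (201.64.0.0 - 201.95.255.255) -> ACCESS1
  201.80.0.0/13 (201.80.0.0 - 201.87.255.255) -> ISP-GW
  201.86.0.0/15 (201.86.0.0 - 201.87.255.255) -> BORDER1
More-specific entries that do NOT match:
  201.87.27.76/30 (201.87.27.76 - 201.87.27.79) does not contain 201.87.27.73
  201.87.27.64/30 (201.87.27.64 - 201.87.27.67) does not contain 201.87.27.73
  201.87.27.0/27 (201.87.27.0 - 201.87.27.31) does not contain 201.87.27.73
  201.87.26.64/26 (201.87.26.64 - 201.87.26.127) does not contain 201.87.27.73
  201.87.144.0/20 (201.87.144.0 - 201.87.159.255) does not contain 201.87.27.73
  201.87.0.0/20 (201.87.0.0 - 201.87.15.255) does not contain 201.87.27.73
  201.87.32.0/19 (201.87.32.0 - 201.87.63.255) does not contain 201.87.27.73
Longest matching prefix is /15 -> next hop BORDER1.

BORDER1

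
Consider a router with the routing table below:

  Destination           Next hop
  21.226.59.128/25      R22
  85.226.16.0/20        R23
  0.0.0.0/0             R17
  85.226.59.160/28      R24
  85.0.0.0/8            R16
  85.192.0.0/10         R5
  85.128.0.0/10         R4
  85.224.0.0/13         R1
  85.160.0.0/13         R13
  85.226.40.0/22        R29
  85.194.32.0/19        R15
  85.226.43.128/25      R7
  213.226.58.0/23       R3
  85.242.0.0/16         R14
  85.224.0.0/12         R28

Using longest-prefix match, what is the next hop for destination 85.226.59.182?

Routes whose prefix contains 85.226.59.182:
  0.0.0.0/0 (default, matches everything) -> R17
  85.0.0.0/8 (85.0.0.0 - 85.255.255.255) -> R16
  85.192.0.0/10 (85.192.0.0 - 85.255.255.255) -> R5
  85.224.0.0/12 (85.224.0.0 - 85.239.255.255) -> R28
  85.224.0.0/13 (85.224.0.0 - 85.231.255.255) -> R1
More-specific entries that do NOT match:
  85.226.59.160/28 (85.226.59.160 - 85.226.59.175) does not contain 85.226.59.182
  21.226.59.128/25 (21.226.59.128 - 21.226.59.255) does not contain 85.226.59.182
  85.226.43.128/25 (85.226.43.128 - 85.226.43.255) does not contain 85.226.59.182
  213.226.58.0/23 (213.226.58.0 - 213.226.59.255) does not contain 85.226.59.182
  85.226.40.0/22 (85.226.40.0 - 85.226.43.255) does not contain 85.226.59.182
  85.226.16.0/20 (85.226.16.0 - 85.226.31.255) does not contain 85.226.59.182
  85.194.32.0/19 (85.194.32.0 - 85.194.63.255) does not contain 85.226.59.182
  85.242.0.0/16 (85.242.0.0 - 85.242.255.255) does not contain 85.226.59.182
Longest matching prefix is /13 -> next hop R1.

R1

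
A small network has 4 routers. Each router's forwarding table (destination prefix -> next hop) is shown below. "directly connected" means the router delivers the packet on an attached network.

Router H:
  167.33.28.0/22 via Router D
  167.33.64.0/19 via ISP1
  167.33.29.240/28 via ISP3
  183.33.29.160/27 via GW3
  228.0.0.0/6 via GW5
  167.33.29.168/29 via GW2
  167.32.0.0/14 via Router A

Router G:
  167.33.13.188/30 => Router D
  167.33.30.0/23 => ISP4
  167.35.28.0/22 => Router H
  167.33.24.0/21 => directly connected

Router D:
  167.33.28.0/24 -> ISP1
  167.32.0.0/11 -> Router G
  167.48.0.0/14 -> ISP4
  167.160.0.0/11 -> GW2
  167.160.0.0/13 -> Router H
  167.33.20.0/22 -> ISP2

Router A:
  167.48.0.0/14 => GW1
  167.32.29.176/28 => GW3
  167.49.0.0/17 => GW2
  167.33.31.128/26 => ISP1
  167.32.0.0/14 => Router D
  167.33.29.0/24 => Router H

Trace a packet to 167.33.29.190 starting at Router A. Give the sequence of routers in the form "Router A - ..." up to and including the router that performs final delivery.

Router A - Router H - Router D - Router G

At Router A: longest match for 167.33.29.190 is 167.33.29.0/24 -> Router H
At Router H: longest match for 167.33.29.190 is 167.33.28.0/22 -> Router D
At Router D: longest match for 167.33.29.190 is 167.32.0.0/11 -> Router G
At Router G: longest match for 167.33.29.190 is 167.33.24.0/21 -> directly connected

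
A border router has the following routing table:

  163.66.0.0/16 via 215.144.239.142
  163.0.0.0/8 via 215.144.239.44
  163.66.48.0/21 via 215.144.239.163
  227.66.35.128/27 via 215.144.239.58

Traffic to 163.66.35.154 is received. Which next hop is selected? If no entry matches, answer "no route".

215.144.239.142

Routes whose prefix contains 163.66.35.154:
  163.0.0.0/8 (163.0.0.0 - 163.255.255.255) -> 215.144.239.44
  163.66.0.0/16 (163.66.0.0 - 163.66.255.255) -> 215.144.239.142
More-specific entries that do NOT match:
  227.66.35.128/27 (227.66.35.128 - 227.66.35.159) does not contain 163.66.35.154
  163.66.48.0/21 (163.66.48.0 - 163.66.55.255) does not contain 163.66.35.154
Longest matching prefix is /16 -> next hop 215.144.239.142.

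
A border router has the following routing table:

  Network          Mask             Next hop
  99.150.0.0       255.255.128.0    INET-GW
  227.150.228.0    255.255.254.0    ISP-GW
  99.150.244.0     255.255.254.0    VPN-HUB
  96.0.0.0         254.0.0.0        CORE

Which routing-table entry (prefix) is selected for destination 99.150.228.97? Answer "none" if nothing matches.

none

99.150.228.97 is outside every listed prefix and there is no default route.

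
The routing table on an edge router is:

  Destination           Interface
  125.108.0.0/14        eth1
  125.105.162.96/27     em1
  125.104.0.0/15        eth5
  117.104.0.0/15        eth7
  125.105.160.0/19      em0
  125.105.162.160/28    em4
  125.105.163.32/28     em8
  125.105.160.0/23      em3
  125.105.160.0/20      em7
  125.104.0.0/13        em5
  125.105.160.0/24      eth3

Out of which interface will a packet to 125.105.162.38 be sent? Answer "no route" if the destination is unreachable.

em7

Routes whose prefix contains 125.105.162.38:
  125.104.0.0/13 (125.104.0.0 - 125.111.255.255) -> em5
  125.104.0.0/15 (125.104.0.0 - 125.105.255.255) -> eth5
  125.105.160.0/19 (125.105.160.0 - 125.105.191.255) -> em0
  125.105.160.0/20 (125.105.160.0 - 125.105.175.255) -> em7
More-specific entries that do NOT match:
  125.105.162.160/28 (125.105.162.160 - 125.105.162.175) does not contain 125.105.162.38
  125.105.163.32/28 (125.105.163.32 - 125.105.163.47) does not contain 125.105.162.38
  125.105.162.96/27 (125.105.162.96 - 125.105.162.127) does not contain 125.105.162.38
  125.105.160.0/24 (125.105.160.0 - 125.105.160.255) does not contain 125.105.162.38
  125.105.160.0/23 (125.105.160.0 - 125.105.161.255) does not contain 125.105.162.38
Longest matching prefix is /20 -> interface em7.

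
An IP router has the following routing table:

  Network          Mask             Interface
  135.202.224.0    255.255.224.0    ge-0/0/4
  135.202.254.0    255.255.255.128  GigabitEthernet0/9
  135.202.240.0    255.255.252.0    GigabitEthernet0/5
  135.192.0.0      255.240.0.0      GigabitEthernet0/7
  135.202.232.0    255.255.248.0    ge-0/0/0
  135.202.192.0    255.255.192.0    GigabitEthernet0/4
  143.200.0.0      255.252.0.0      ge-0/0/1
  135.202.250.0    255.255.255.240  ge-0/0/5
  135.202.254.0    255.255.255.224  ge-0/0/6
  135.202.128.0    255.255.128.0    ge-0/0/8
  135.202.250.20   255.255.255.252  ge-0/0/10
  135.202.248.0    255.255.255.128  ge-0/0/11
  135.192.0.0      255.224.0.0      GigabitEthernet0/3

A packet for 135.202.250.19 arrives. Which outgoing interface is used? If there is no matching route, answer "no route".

Routes whose prefix contains 135.202.250.19:
  135.192.0.0/11 (135.192.0.0 - 135.223.255.255) -> GigabitEthernet0/3
  135.192.0.0/12 (135.192.0.0 - 135.207.255.255) -> GigabitEthernet0/7
  135.202.128.0/17 (135.202.128.0 - 135.202.255.255) -> ge-0/0/8
  135.202.192.0/18 (135.202.192.0 - 135.202.255.255) -> GigabitEthernet0/4
  135.202.224.0/19 (135.202.224.0 - 135.202.255.255) -> ge-0/0/4
More-specific entries that do NOT match:
  135.202.250.20/30 (135.202.250.20 - 135.202.250.23) does not contain 135.202.250.19
  135.202.250.0/28 (135.202.250.0 - 135.202.250.15) does not contain 135.202.250.19
  135.202.254.0/27 (135.202.254.0 - 135.202.254.31) does not contain 135.202.250.19
  135.202.254.0/25 (135.202.254.0 - 135.202.254.127) does not contain 135.202.250.19
  135.202.248.0/25 (135.202.248.0 - 135.202.248.127) does not contain 135.202.250.19
  135.202.240.0/22 (135.202.240.0 - 135.202.243.255) does not contain 135.202.250.19
  135.202.232.0/21 (135.202.232.0 - 135.202.239.255) does not contain 135.202.250.19
Longest matching prefix is /19 -> interface ge-0/0/4.

ge-0/0/4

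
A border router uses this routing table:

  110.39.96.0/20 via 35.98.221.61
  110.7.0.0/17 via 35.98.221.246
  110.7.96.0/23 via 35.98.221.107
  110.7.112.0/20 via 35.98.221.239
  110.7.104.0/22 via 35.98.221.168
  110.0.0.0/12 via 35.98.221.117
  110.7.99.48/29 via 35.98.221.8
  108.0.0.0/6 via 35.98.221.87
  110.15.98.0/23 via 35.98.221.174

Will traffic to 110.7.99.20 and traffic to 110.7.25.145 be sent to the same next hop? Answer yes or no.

yes

110.7.99.20: longest match 110.7.0.0/17 -> 35.98.221.246
110.7.25.145: longest match 110.7.0.0/17 -> 35.98.221.246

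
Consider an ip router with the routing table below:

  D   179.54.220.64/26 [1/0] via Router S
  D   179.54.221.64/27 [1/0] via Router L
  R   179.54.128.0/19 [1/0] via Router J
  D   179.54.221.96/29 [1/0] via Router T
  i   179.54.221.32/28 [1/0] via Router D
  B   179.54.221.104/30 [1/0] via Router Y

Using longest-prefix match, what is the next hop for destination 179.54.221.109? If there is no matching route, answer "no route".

No entry's prefix contains 179.54.221.109; there is no default route.

no route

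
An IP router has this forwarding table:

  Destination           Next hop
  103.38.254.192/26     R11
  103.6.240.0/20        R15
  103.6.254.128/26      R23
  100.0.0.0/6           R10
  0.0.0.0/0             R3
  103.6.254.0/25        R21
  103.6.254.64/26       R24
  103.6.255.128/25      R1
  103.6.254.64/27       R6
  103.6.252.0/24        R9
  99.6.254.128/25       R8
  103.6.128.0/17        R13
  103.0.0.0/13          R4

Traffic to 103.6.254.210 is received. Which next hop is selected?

Routes whose prefix contains 103.6.254.210:
  0.0.0.0/0 (default, matches everything) -> R3
  100.0.0.0/6 (100.0.0.0 - 103.255.255.255) -> R10
  103.0.0.0/13 (103.0.0.0 - 103.7.255.255) -> R4
  103.6.128.0/17 (103.6.128.0 - 103.6.255.255) -> R13
  103.6.240.0/20 (103.6.240.0 - 103.6.255.255) -> R15
More-specific entries that do NOT match:
  103.6.254.64/27 (103.6.254.64 - 103.6.254.95) does not contain 103.6.254.210
  103.38.254.192/26 (103.38.254.192 - 103.38.254.255) does not contain 103.6.254.210
  103.6.254.128/26 (103.6.254.128 - 103.6.254.191) does not contain 103.6.254.210
  103.6.254.64/26 (103.6.254.64 - 103.6.254.127) does not contain 103.6.254.210
  103.6.254.0/25 (103.6.254.0 - 103.6.254.127) does not contain 103.6.254.210
  103.6.255.128/25 (103.6.255.128 - 103.6.255.255) does not contain 103.6.254.210
  99.6.254.128/25 (99.6.254.128 - 99.6.254.255) does not contain 103.6.254.210
  103.6.252.0/24 (103.6.252.0 - 103.6.252.255) does not contain 103.6.254.210
Longest matching prefix is /20 -> next hop R15.

R15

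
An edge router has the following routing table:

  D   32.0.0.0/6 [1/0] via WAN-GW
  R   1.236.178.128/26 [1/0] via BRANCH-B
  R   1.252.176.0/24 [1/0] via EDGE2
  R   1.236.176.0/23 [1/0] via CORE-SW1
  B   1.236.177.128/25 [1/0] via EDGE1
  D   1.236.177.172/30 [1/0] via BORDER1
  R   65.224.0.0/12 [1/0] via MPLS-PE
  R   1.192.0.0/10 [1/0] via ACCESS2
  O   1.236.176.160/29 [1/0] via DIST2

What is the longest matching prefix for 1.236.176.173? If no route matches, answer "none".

Entries matching 1.236.176.173:
  1.192.0.0/10 (1.192.0.0 - 1.255.255.255)
  1.236.176.0/23 (1.236.176.0 - 1.236.177.255)
Most specific is 1.236.176.0/23.

1.236.176.0/23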